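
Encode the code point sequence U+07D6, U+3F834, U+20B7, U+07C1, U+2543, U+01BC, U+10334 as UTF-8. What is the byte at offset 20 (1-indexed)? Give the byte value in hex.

0xB4

1-indexed offset 20 is 0-indexed offset 19.
U+07D6 → 2-byte form DF 96 at offsets 0–1.
U+3F834 → 4-byte form F0 BF A0 B4 at offsets 2–5.
U+20B7 → 3-byte form E2 82 B7 at offsets 6–8.
U+07C1 → 2-byte form DF 81 at offsets 9–10.
U+2543 → 3-byte form E2 95 83 at offsets 11–13.
U+01BC → 2-byte form C6 BC at offsets 14–15.
U+10334 → 4-byte form F0 90 8C B4 at offsets 16–19.
Offset 19 falls in char 7's range; it's byte 4 of F0 90 8C B4 = 0xB4.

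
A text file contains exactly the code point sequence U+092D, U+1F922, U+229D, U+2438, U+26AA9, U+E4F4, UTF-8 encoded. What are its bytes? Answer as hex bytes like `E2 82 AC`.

E0 A4 AD F0 9F A4 A2 E2 8A 9D E2 90 B8 F0 A6 AA A9 EE 93 B4

U+092D: 3-byte form → E0 A4 AD.
U+1F922: 4-byte form → F0 9F A4 A2.
U+229D: 3-byte form → E2 8A 9D.
U+2438: 3-byte form → E2 90 B8.
U+26AA9: 4-byte form → F0 A6 AA A9.
U+E4F4: 3-byte form → EE 93 B4.
Concatenated (20 bytes): E0 A4 AD F0 9F A4 A2 E2 8A 9D E2 90 B8 F0 A6 AA A9 EE 93 B4.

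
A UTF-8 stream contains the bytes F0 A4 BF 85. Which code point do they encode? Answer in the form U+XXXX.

U+24FC5

Leading byte 0xF0 = 11110000 matches 11110xxx → 4-byte sequence.
Byte 1: 0xF0 = 11110000, payload 000 (3 bits).
Byte 2: 0xA4 = 10100100 (10xxxxxx ✓), payload 100100.
Byte 3: 0xBF = 10111111 (10xxxxxx ✓), payload 111111.
Byte 4: 0x85 = 10000101 (10xxxxxx ✓), payload 000101.
Concatenate: 000100100111111000101 = 0x24FC5 (21 bits → U+24FC5).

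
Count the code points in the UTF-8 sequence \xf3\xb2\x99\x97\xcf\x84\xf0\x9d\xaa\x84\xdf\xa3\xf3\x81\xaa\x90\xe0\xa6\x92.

Byte at offset 0: 0xF3 = 11110011 → 4-byte char (#1). Advance 4.
Byte at offset 4: 0xCF = 11001111 → 2-byte char (#2). Advance 2.
Byte at offset 6: 0xF0 = 11110000 → 4-byte char (#3). Advance 4.
Byte at offset 10: 0xDF = 11011111 → 2-byte char (#4). Advance 2.
Byte at offset 12: 0xF3 = 11110011 → 4-byte char (#5). Advance 4.
Byte at offset 16: 0xE0 = 11100000 → 3-byte char (#6). Advance 3.
Reached end at offset 19 after 6 code points.

6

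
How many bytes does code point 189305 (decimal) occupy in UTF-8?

U+2E379 = 0x2E379. UTF-8 uses 1 byte below 0x80, 2 below 0x800, 3 below 0x10000, 4 up to 0x10FFFF. 0x2E379 is in U+10000–U+10FFFF → 4 bytes.

4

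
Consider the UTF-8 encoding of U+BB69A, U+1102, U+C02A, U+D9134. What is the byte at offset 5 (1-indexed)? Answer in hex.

0xE1

1-indexed offset 5 is 0-indexed offset 4.
U+BB69A → 4-byte form F2 BB 9A 9A at offsets 0–3.
U+1102 → 3-byte form E1 84 82 at offsets 4–6.
Offset 4 falls in char 2's range; it's byte 1 of E1 84 82 = 0xE1.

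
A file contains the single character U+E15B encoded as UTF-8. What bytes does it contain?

EE 85 9B

U+E15B = 0xE15B = 57691 decimal. In range U+0800–U+FFFF → 3-byte form: 1110xxxx 10xxxxxx 10xxxxxx.
Binary (16 bits): 1110000101011011.
Split 4+6+6: 1110 | 000101 | 011011.
Byte 1: 11101110 = 0xEE.
Byte 2: 10000101 = 0x85.
Byte 3: 10011011 = 0x9B.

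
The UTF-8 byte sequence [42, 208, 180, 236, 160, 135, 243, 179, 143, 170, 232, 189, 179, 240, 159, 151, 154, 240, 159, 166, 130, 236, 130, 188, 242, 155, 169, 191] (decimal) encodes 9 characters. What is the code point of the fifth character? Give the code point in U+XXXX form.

Offset 0: leading byte 0x2A = 00101010 → 1-byte char #1 = 2A.
Offset 1: leading byte 0xD0 = 11010000 → 2-byte char #2 = D0 B4.
Offset 3: leading byte 0xEC = 11101100 → 3-byte char #3 = EC A0 87.
Offset 6: leading byte 0xF3 = 11110011 → 4-byte char #4 = F3 B3 8F AA.
Offset 10: leading byte 0xE8 = 11101000 → 3-byte char #5 = E8 BD B3.
Leading byte 0xE8 = 11101000 matches 1110xxxx → 3-byte sequence.
Byte 1: 0xE8 = 11101000, payload 1000 (4 bits).
Byte 2: 0xBD = 10111101 (10xxxxxx ✓), payload 111101.
Byte 3: 0xB3 = 10110011 (10xxxxxx ✓), payload 110011.
Concatenate: 1000111101110011 = 0x8F73 (16 bits → U+8F73).

U+8F73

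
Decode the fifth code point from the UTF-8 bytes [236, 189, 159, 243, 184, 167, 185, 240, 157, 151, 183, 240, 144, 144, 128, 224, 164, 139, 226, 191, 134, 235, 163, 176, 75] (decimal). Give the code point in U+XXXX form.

Offset 0: leading byte 0xEC = 11101100 → 3-byte char #1 = EC BD 9F.
Offset 3: leading byte 0xF3 = 11110011 → 4-byte char #2 = F3 B8 A7 B9.
Offset 7: leading byte 0xF0 = 11110000 → 4-byte char #3 = F0 9D 97 B7.
Offset 11: leading byte 0xF0 = 11110000 → 4-byte char #4 = F0 90 90 80.
Offset 15: leading byte 0xE0 = 11100000 → 3-byte char #5 = E0 A4 8B.
Leading byte 0xE0 = 11100000 matches 1110xxxx → 3-byte sequence.
Byte 1: 0xE0 = 11100000, payload 0000 (4 bits).
Byte 2: 0xA4 = 10100100 (10xxxxxx ✓), payload 100100.
Byte 3: 0x8B = 10001011 (10xxxxxx ✓), payload 001011.
Concatenate: 0000100100001011 = 0x90B (16 bits → U+090B).

U+090B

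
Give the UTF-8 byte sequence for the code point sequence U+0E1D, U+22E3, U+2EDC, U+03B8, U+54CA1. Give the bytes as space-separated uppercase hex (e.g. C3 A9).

E0 B8 9D E2 8B A3 E2 BB 9C CE B8 F1 94 B2 A1

U+0E1D: 3-byte form → E0 B8 9D.
U+22E3: 3-byte form → E2 8B A3.
U+2EDC: 3-byte form → E2 BB 9C.
U+03B8: 2-byte form → CE B8.
U+54CA1: 4-byte form → F1 94 B2 A1.
Concatenated (15 bytes): E0 B8 9D E2 8B A3 E2 BB 9C CE B8 F1 94 B2 A1.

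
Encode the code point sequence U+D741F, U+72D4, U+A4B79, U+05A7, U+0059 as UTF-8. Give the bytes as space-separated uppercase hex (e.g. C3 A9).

F3 97 90 9F E7 8B 94 F2 A4 AD B9 D6 A7 59

U+D741F: 4-byte form → F3 97 90 9F.
U+72D4: 3-byte form → E7 8B 94.
U+A4B79: 4-byte form → F2 A4 AD B9.
U+05A7: 2-byte form → D6 A7.
U+0059: 1-byte form → 59.
Concatenated (14 bytes): F3 97 90 9F E7 8B 94 F2 A4 AD B9 D6 A7 59.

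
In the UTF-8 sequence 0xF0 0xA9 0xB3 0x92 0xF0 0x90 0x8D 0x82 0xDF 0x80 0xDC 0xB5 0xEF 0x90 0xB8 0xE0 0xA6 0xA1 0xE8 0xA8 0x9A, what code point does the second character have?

Offset 0: leading byte 0xF0 = 11110000 → 4-byte char #1 = F0 A9 B3 92.
Offset 4: leading byte 0xF0 = 11110000 → 4-byte char #2 = F0 90 8D 82.
Leading byte 0xF0 = 11110000 matches 11110xxx → 4-byte sequence.
Byte 1: 0xF0 = 11110000, payload 000 (3 bits).
Byte 2: 0x90 = 10010000 (10xxxxxx ✓), payload 010000.
Byte 3: 0x8D = 10001101 (10xxxxxx ✓), payload 001101.
Byte 4: 0x82 = 10000010 (10xxxxxx ✓), payload 000010.
Concatenate: 000010000001101000010 = 0x10342 (21 bits → U+10342).

U+10342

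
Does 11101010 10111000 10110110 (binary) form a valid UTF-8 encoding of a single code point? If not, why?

Leading byte 0xEA = 11101010 → 3-byte form.
Continuation bytes 0xB8=10111000, 0xB6=10110110 all match 10xxxxxx.
Decoded value 0xAE36 is ≥ 0x800 (shortest form) and not a surrogate.

valid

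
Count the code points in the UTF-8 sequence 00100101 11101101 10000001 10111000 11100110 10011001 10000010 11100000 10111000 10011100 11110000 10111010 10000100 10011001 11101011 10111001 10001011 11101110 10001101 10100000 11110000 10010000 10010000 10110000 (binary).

Byte at offset 0: 0x25 = 00100101 → 1-byte char (#1). Advance 1.
Byte at offset 1: 0xED = 11101101 → 3-byte char (#2). Advance 3.
Byte at offset 4: 0xE6 = 11100110 → 3-byte char (#3). Advance 3.
Byte at offset 7: 0xE0 = 11100000 → 3-byte char (#4). Advance 3.
Byte at offset 10: 0xF0 = 11110000 → 4-byte char (#5). Advance 4.
Byte at offset 14: 0xEB = 11101011 → 3-byte char (#6). Advance 3.
Byte at offset 17: 0xEE = 11101110 → 3-byte char (#7). Advance 3.
Byte at offset 20: 0xF0 = 11110000 → 4-byte char (#8). Advance 4.
Reached end at offset 24 after 8 code points.

8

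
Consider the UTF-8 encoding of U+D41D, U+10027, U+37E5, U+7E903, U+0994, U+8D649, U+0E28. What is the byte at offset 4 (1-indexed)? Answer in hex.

0xF0

1-indexed offset 4 is 0-indexed offset 3.
U+D41D → 3-byte form ED 90 9D at offsets 0–2.
U+10027 → 4-byte form F0 90 80 A7 at offsets 3–6.
Offset 3 falls in char 2's range; it's byte 1 of F0 90 80 A7 = 0xF0.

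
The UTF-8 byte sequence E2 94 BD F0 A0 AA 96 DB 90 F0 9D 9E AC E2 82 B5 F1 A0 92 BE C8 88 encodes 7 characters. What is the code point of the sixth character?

U+604BE

Offset 0: leading byte 0xE2 = 11100010 → 3-byte char #1 = E2 94 BD.
Offset 3: leading byte 0xF0 = 11110000 → 4-byte char #2 = F0 A0 AA 96.
Offset 7: leading byte 0xDB = 11011011 → 2-byte char #3 = DB 90.
Offset 9: leading byte 0xF0 = 11110000 → 4-byte char #4 = F0 9D 9E AC.
Offset 13: leading byte 0xE2 = 11100010 → 3-byte char #5 = E2 82 B5.
Offset 16: leading byte 0xF1 = 11110001 → 4-byte char #6 = F1 A0 92 BE.
Leading byte 0xF1 = 11110001 matches 11110xxx → 4-byte sequence.
Byte 1: 0xF1 = 11110001, payload 001 (3 bits).
Byte 2: 0xA0 = 10100000 (10xxxxxx ✓), payload 100000.
Byte 3: 0x92 = 10010010 (10xxxxxx ✓), payload 010010.
Byte 4: 0xBE = 10111110 (10xxxxxx ✓), payload 111110.
Concatenate: 001100000010010111110 = 0x604BE (21 bits → U+604BE).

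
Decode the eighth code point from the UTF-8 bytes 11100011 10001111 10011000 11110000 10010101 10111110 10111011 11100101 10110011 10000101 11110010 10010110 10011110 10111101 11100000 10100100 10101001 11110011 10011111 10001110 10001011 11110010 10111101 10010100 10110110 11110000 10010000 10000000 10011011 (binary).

U+1001B

Offset 0: leading byte 0xE3 = 11100011 → 3-byte char #1 = E3 8F 98.
Offset 3: leading byte 0xF0 = 11110000 → 4-byte char #2 = F0 95 BE BB.
Offset 7: leading byte 0xE5 = 11100101 → 3-byte char #3 = E5 B3 85.
Offset 10: leading byte 0xF2 = 11110010 → 4-byte char #4 = F2 96 9E BD.
Offset 14: leading byte 0xE0 = 11100000 → 3-byte char #5 = E0 A4 A9.
Offset 17: leading byte 0xF3 = 11110011 → 4-byte char #6 = F3 9F 8E 8B.
Offset 21: leading byte 0xF2 = 11110010 → 4-byte char #7 = F2 BD 94 B6.
Offset 25: leading byte 0xF0 = 11110000 → 4-byte char #8 = F0 90 80 9B.
Leading byte 0xF0 = 11110000 matches 11110xxx → 4-byte sequence.
Byte 1: 0xF0 = 11110000, payload 000 (3 bits).
Byte 2: 0x90 = 10010000 (10xxxxxx ✓), payload 010000.
Byte 3: 0x80 = 10000000 (10xxxxxx ✓), payload 000000.
Byte 4: 0x9B = 10011011 (10xxxxxx ✓), payload 011011.
Concatenate: 000010000000000011011 = 0x1001B (21 bits → U+1001B).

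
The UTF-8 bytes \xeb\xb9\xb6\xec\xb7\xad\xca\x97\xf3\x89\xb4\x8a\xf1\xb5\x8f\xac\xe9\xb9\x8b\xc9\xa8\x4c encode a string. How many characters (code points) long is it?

8

Byte at offset 0: 0xEB = 11101011 → 3-byte char (#1). Advance 3.
Byte at offset 3: 0xEC = 11101100 → 3-byte char (#2). Advance 3.
Byte at offset 6: 0xCA = 11001010 → 2-byte char (#3). Advance 2.
Byte at offset 8: 0xF3 = 11110011 → 4-byte char (#4). Advance 4.
Byte at offset 12: 0xF1 = 11110001 → 4-byte char (#5). Advance 4.
Byte at offset 16: 0xE9 = 11101001 → 3-byte char (#6). Advance 3.
Byte at offset 19: 0xC9 = 11001001 → 2-byte char (#7). Advance 2.
Byte at offset 21: 0x4C = 01001100 → 1-byte char (#8). Advance 1.
Reached end at offset 22 after 8 code points.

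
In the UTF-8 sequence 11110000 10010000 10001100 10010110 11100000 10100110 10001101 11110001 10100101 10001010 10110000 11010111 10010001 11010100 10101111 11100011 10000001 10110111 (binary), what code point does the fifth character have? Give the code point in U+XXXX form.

U+052F

Offset 0: leading byte 0xF0 = 11110000 → 4-byte char #1 = F0 90 8C 96.
Offset 4: leading byte 0xE0 = 11100000 → 3-byte char #2 = E0 A6 8D.
Offset 7: leading byte 0xF1 = 11110001 → 4-byte char #3 = F1 A5 8A B0.
Offset 11: leading byte 0xD7 = 11010111 → 2-byte char #4 = D7 91.
Offset 13: leading byte 0xD4 = 11010100 → 2-byte char #5 = D4 AF.
Leading byte 0xD4 = 11010100 matches 110xxxxx → 2-byte sequence.
Byte 1: 0xD4 = 11010100, payload 10100 (5 bits).
Byte 2: 0xAF = 10101111 (10xxxxxx ✓), payload 101111.
Concatenate: 10100101111 = 0x52F (11 bits → U+052F).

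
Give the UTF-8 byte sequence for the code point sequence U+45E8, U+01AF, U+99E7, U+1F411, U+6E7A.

E4 97 A8 C6 AF E9 A7 A7 F0 9F 90 91 E6 B9 BA

U+45E8: 3-byte form → E4 97 A8.
U+01AF: 2-byte form → C6 AF.
U+99E7: 3-byte form → E9 A7 A7.
U+1F411: 4-byte form → F0 9F 90 91.
U+6E7A: 3-byte form → E6 B9 BA.
Concatenated (15 bytes): E4 97 A8 C6 AF E9 A7 A7 F0 9F 90 91 E6 B9 BA.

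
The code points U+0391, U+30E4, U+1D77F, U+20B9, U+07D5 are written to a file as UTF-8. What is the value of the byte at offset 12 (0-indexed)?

U+0391 → 2-byte form CE 91 at offsets 0–1.
U+30E4 → 3-byte form E3 83 A4 at offsets 2–4.
U+1D77F → 4-byte form F0 9D 9D BF at offsets 5–8.
U+20B9 → 3-byte form E2 82 B9 at offsets 9–11.
U+07D5 → 2-byte form DF 95 at offsets 12–13.
Offset 12 falls in char 5's range; it's byte 1 of DF 95 = 0xDF.

0xDF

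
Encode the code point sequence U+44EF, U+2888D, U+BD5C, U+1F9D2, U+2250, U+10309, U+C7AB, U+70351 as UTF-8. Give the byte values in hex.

E4 93 AF F0 A8 A2 8D EB B5 9C F0 9F A7 92 E2 89 90 F0 90 8C 89 EC 9E AB F1 B0 8D 91

U+44EF: 3-byte form → E4 93 AF.
U+2888D: 4-byte form → F0 A8 A2 8D.
U+BD5C: 3-byte form → EB B5 9C.
U+1F9D2: 4-byte form → F0 9F A7 92.
U+2250: 3-byte form → E2 89 90.
U+10309: 4-byte form → F0 90 8C 89.
U+C7AB: 3-byte form → EC 9E AB.
U+70351: 4-byte form → F1 B0 8D 91.
Concatenated (28 bytes): E4 93 AF F0 A8 A2 8D EB B5 9C F0 9F A7 92 E2 89 90 F0 90 8C 89 EC 9E AB F1 B0 8D 91.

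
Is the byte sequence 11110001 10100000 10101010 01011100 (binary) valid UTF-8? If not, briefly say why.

Leading byte 0xF1 = 11110001 → 4-byte form.
Byte 4 is 0x5C = 01011100, which is not 10xxxxxx — expected a continuation byte.

invalid (non-continuation byte where continuation expected)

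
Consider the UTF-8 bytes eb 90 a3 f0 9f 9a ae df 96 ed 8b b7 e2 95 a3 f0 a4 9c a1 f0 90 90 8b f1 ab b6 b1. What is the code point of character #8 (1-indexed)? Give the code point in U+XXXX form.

U+6BDB1

Offset 0: leading byte 0xEB = 11101011 → 3-byte char #1 = EB 90 A3.
Offset 3: leading byte 0xF0 = 11110000 → 4-byte char #2 = F0 9F 9A AE.
Offset 7: leading byte 0xDF = 11011111 → 2-byte char #3 = DF 96.
Offset 9: leading byte 0xED = 11101101 → 3-byte char #4 = ED 8B B7.
Offset 12: leading byte 0xE2 = 11100010 → 3-byte char #5 = E2 95 A3.
Offset 15: leading byte 0xF0 = 11110000 → 4-byte char #6 = F0 A4 9C A1.
Offset 19: leading byte 0xF0 = 11110000 → 4-byte char #7 = F0 90 90 8B.
Offset 23: leading byte 0xF1 = 11110001 → 4-byte char #8 = F1 AB B6 B1.
Leading byte 0xF1 = 11110001 matches 11110xxx → 4-byte sequence.
Byte 1: 0xF1 = 11110001, payload 001 (3 bits).
Byte 2: 0xAB = 10101011 (10xxxxxx ✓), payload 101011.
Byte 3: 0xB6 = 10110110 (10xxxxxx ✓), payload 110110.
Byte 4: 0xB1 = 10110001 (10xxxxxx ✓), payload 110001.
Concatenate: 001101011110110110001 = 0x6BDB1 (21 bits → U+6BDB1).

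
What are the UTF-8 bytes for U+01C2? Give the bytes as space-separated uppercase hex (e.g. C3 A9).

U+01C2 = 0x1C2 = 450 decimal. In range U+0080–U+07FF → 2-byte form: 110xxxxx 10xxxxxx.
Binary (11 bits): 00111000010.
Split 5+6: 00111 | 000010.
Byte 1: 11000111 = 0xC7.
Byte 2: 10000010 = 0x82.

C7 82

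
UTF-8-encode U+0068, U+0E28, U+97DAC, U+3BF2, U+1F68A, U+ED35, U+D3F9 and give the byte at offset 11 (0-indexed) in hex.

0xF0

U+0068 → 1-byte form 68 at offsets 0–0.
U+0E28 → 3-byte form E0 B8 A8 at offsets 1–3.
U+97DAC → 4-byte form F2 97 B6 AC at offsets 4–7.
U+3BF2 → 3-byte form E3 AF B2 at offsets 8–10.
U+1F68A → 4-byte form F0 9F 9A 8A at offsets 11–14.
Offset 11 falls in char 5's range; it's byte 1 of F0 9F 9A 8A = 0xF0.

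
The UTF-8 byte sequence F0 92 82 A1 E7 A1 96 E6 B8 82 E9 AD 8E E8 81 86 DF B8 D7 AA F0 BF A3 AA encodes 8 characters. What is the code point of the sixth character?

Offset 0: leading byte 0xF0 = 11110000 → 4-byte char #1 = F0 92 82 A1.
Offset 4: leading byte 0xE7 = 11100111 → 3-byte char #2 = E7 A1 96.
Offset 7: leading byte 0xE6 = 11100110 → 3-byte char #3 = E6 B8 82.
Offset 10: leading byte 0xE9 = 11101001 → 3-byte char #4 = E9 AD 8E.
Offset 13: leading byte 0xE8 = 11101000 → 3-byte char #5 = E8 81 86.
Offset 16: leading byte 0xDF = 11011111 → 2-byte char #6 = DF B8.
Leading byte 0xDF = 11011111 matches 110xxxxx → 2-byte sequence.
Byte 1: 0xDF = 11011111, payload 11111 (5 bits).
Byte 2: 0xB8 = 10111000 (10xxxxxx ✓), payload 111000.
Concatenate: 11111111000 = 0x7F8 (11 bits → U+07F8).

U+07F8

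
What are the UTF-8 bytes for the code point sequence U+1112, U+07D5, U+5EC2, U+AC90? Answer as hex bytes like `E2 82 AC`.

U+1112: 3-byte form → E1 84 92.
U+07D5: 2-byte form → DF 95.
U+5EC2: 3-byte form → E5 BB 82.
U+AC90: 3-byte form → EA B2 90.
Concatenated (11 bytes): E1 84 92 DF 95 E5 BB 82 EA B2 90.

E1 84 92 DF 95 E5 BB 82 EA B2 90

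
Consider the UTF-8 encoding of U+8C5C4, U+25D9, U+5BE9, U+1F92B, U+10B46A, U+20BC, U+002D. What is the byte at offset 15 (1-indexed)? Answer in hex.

0xF4

1-indexed offset 15 is 0-indexed offset 14.
U+8C5C4 → 4-byte form F2 8C 97 84 at offsets 0–3.
U+25D9 → 3-byte form E2 97 99 at offsets 4–6.
U+5BE9 → 3-byte form E5 AF A9 at offsets 7–9.
U+1F92B → 4-byte form F0 9F A4 AB at offsets 10–13.
U+10B46A → 4-byte form F4 8B 91 AA at offsets 14–17.
Offset 14 falls in char 5's range; it's byte 1 of F4 8B 91 AA = 0xF4.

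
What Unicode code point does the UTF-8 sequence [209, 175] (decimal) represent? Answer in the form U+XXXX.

Leading byte 0xD1 = 11010001 matches 110xxxxx → 2-byte sequence.
Byte 1: 0xD1 = 11010001, payload 10001 (5 bits).
Byte 2: 0xAF = 10101111 (10xxxxxx ✓), payload 101111.
Concatenate: 10001101111 = 0x46F (11 bits → U+046F).

U+046F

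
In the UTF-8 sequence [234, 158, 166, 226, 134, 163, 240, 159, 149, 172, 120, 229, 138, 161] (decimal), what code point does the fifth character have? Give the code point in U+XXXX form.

Offset 0: leading byte 0xEA = 11101010 → 3-byte char #1 = EA 9E A6.
Offset 3: leading byte 0xE2 = 11100010 → 3-byte char #2 = E2 86 A3.
Offset 6: leading byte 0xF0 = 11110000 → 4-byte char #3 = F0 9F 95 AC.
Offset 10: leading byte 0x78 = 01111000 → 1-byte char #4 = 78.
Offset 11: leading byte 0xE5 = 11100101 → 3-byte char #5 = E5 8A A1.
Leading byte 0xE5 = 11100101 matches 1110xxxx → 3-byte sequence.
Byte 1: 0xE5 = 11100101, payload 0101 (4 bits).
Byte 2: 0x8A = 10001010 (10xxxxxx ✓), payload 001010.
Byte 3: 0xA1 = 10100001 (10xxxxxx ✓), payload 100001.
Concatenate: 0101001010100001 = 0x52A1 (16 bits → U+52A1).

U+52A1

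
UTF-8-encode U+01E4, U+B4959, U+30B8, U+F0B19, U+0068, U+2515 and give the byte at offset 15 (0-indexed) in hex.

0x94

U+01E4 → 2-byte form C7 A4 at offsets 0–1.
U+B4959 → 4-byte form F2 B4 A5 99 at offsets 2–5.
U+30B8 → 3-byte form E3 82 B8 at offsets 6–8.
U+F0B19 → 4-byte form F3 B0 AC 99 at offsets 9–12.
U+0068 → 1-byte form 68 at offsets 13–13.
U+2515 → 3-byte form E2 94 95 at offsets 14–16.
Offset 15 falls in char 6's range; it's byte 2 of E2 94 95 = 0x94.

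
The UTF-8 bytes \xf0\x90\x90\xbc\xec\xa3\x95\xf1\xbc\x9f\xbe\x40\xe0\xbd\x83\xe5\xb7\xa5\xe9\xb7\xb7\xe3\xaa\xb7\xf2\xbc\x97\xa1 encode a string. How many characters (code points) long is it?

9

Byte at offset 0: 0xF0 = 11110000 → 4-byte char (#1). Advance 4.
Byte at offset 4: 0xEC = 11101100 → 3-byte char (#2). Advance 3.
Byte at offset 7: 0xF1 = 11110001 → 4-byte char (#3). Advance 4.
Byte at offset 11: 0x40 = 01000000 → 1-byte char (#4). Advance 1.
Byte at offset 12: 0xE0 = 11100000 → 3-byte char (#5). Advance 3.
Byte at offset 15: 0xE5 = 11100101 → 3-byte char (#6). Advance 3.
Byte at offset 18: 0xE9 = 11101001 → 3-byte char (#7). Advance 3.
Byte at offset 21: 0xE3 = 11100011 → 3-byte char (#8). Advance 3.
Byte at offset 24: 0xF2 = 11110010 → 4-byte char (#9). Advance 4.
Reached end at offset 28 after 9 code points.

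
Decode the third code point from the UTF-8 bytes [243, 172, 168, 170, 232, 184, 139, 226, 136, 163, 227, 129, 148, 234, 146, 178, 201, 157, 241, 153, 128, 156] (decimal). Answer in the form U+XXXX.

Offset 0: leading byte 0xF3 = 11110011 → 4-byte char #1 = F3 AC A8 AA.
Offset 4: leading byte 0xE8 = 11101000 → 3-byte char #2 = E8 B8 8B.
Offset 7: leading byte 0xE2 = 11100010 → 3-byte char #3 = E2 88 A3.
Leading byte 0xE2 = 11100010 matches 1110xxxx → 3-byte sequence.
Byte 1: 0xE2 = 11100010, payload 0010 (4 bits).
Byte 2: 0x88 = 10001000 (10xxxxxx ✓), payload 001000.
Byte 3: 0xA3 = 10100011 (10xxxxxx ✓), payload 100011.
Concatenate: 0010001000100011 = 0x2223 (16 bits → U+2223).

U+2223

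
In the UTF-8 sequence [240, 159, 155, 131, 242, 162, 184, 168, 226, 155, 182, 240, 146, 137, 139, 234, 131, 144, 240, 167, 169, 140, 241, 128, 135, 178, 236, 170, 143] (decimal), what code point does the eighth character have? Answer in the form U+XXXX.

Offset 0: leading byte 0xF0 = 11110000 → 4-byte char #1 = F0 9F 9B 83.
Offset 4: leading byte 0xF2 = 11110010 → 4-byte char #2 = F2 A2 B8 A8.
Offset 8: leading byte 0xE2 = 11100010 → 3-byte char #3 = E2 9B B6.
Offset 11: leading byte 0xF0 = 11110000 → 4-byte char #4 = F0 92 89 8B.
Offset 15: leading byte 0xEA = 11101010 → 3-byte char #5 = EA 83 90.
Offset 18: leading byte 0xF0 = 11110000 → 4-byte char #6 = F0 A7 A9 8C.
Offset 22: leading byte 0xF1 = 11110001 → 4-byte char #7 = F1 80 87 B2.
Offset 26: leading byte 0xEC = 11101100 → 3-byte char #8 = EC AA 8F.
Leading byte 0xEC = 11101100 matches 1110xxxx → 3-byte sequence.
Byte 1: 0xEC = 11101100, payload 1100 (4 bits).
Byte 2: 0xAA = 10101010 (10xxxxxx ✓), payload 101010.
Byte 3: 0x8F = 10001111 (10xxxxxx ✓), payload 001111.
Concatenate: 1100101010001111 = 0xCA8F (16 bits → U+CA8F).

U+CA8F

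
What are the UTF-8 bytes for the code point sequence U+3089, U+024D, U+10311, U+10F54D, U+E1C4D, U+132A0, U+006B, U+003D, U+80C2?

U+3089: 3-byte form → E3 82 89.
U+024D: 2-byte form → C9 8D.
U+10311: 4-byte form → F0 90 8C 91.
U+10F54D: 4-byte form → F4 8F 95 8D.
U+E1C4D: 4-byte form → F3 A1 B1 8D.
U+132A0: 4-byte form → F0 93 8A A0.
U+006B: 1-byte form → 6B.
U+003D: 1-byte form → 3D.
U+80C2: 3-byte form → E8 83 82.
Concatenated (26 bytes): E3 82 89 C9 8D F0 90 8C 91 F4 8F 95 8D F3 A1 B1 8D F0 93 8A A0 6B 3D E8 83 82.

E3 82 89 C9 8D F0 90 8C 91 F4 8F 95 8D F3 A1 B1 8D F0 93 8A A0 6B 3D E8 83 82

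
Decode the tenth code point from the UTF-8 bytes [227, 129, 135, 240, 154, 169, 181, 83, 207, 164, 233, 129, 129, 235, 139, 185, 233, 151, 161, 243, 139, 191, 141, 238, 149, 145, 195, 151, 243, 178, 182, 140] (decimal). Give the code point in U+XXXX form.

U+00D7

Offset 0: leading byte 0xE3 = 11100011 → 3-byte char #1 = E3 81 87.
Offset 3: leading byte 0xF0 = 11110000 → 4-byte char #2 = F0 9A A9 B5.
Offset 7: leading byte 0x53 = 01010011 → 1-byte char #3 = 53.
Offset 8: leading byte 0xCF = 11001111 → 2-byte char #4 = CF A4.
Offset 10: leading byte 0xE9 = 11101001 → 3-byte char #5 = E9 81 81.
Offset 13: leading byte 0xEB = 11101011 → 3-byte char #6 = EB 8B B9.
Offset 16: leading byte 0xE9 = 11101001 → 3-byte char #7 = E9 97 A1.
Offset 19: leading byte 0xF3 = 11110011 → 4-byte char #8 = F3 8B BF 8D.
Offset 23: leading byte 0xEE = 11101110 → 3-byte char #9 = EE 95 91.
Offset 26: leading byte 0xC3 = 11000011 → 2-byte char #10 = C3 97.
Leading byte 0xC3 = 11000011 matches 110xxxxx → 2-byte sequence.
Byte 1: 0xC3 = 11000011, payload 00011 (5 bits).
Byte 2: 0x97 = 10010111 (10xxxxxx ✓), payload 010111.
Concatenate: 00011010111 = 0xD7 (11 bits → U+00D7).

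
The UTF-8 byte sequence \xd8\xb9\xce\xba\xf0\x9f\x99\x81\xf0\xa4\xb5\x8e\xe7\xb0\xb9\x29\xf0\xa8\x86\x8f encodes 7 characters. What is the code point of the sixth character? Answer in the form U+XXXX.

Offset 0: leading byte 0xD8 = 11011000 → 2-byte char #1 = D8 B9.
Offset 2: leading byte 0xCE = 11001110 → 2-byte char #2 = CE BA.
Offset 4: leading byte 0xF0 = 11110000 → 4-byte char #3 = F0 9F 99 81.
Offset 8: leading byte 0xF0 = 11110000 → 4-byte char #4 = F0 A4 B5 8E.
Offset 12: leading byte 0xE7 = 11100111 → 3-byte char #5 = E7 B0 B9.
Offset 15: leading byte 0x29 = 00101001 → 1-byte char #6 = 29.
Leading byte 0x29 = 00101001 matches 0xxxxxxx → 1-byte sequence.
Byte 1: 0x29 = 00101001, payload 0101001 (7 bits).
Concatenate: 0101001 = 0x29 (7 bits → U+0029).

U+0029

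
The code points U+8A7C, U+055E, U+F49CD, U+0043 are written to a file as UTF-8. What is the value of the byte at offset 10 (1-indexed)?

0x43

1-indexed offset 10 is 0-indexed offset 9.
U+8A7C → 3-byte form E8 A9 BC at offsets 0–2.
U+055E → 2-byte form D5 9E at offsets 3–4.
U+F49CD → 4-byte form F3 B4 A7 8D at offsets 5–8.
U+0043 → 1-byte form 43 at offsets 9–9.
Offset 9 falls in char 4's range; it's byte 1 of 43 = 0x43.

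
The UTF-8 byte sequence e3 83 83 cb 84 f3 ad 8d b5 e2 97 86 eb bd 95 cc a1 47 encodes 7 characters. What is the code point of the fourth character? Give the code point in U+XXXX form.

U+25C6

Offset 0: leading byte 0xE3 = 11100011 → 3-byte char #1 = E3 83 83.
Offset 3: leading byte 0xCB = 11001011 → 2-byte char #2 = CB 84.
Offset 5: leading byte 0xF3 = 11110011 → 4-byte char #3 = F3 AD 8D B5.
Offset 9: leading byte 0xE2 = 11100010 → 3-byte char #4 = E2 97 86.
Leading byte 0xE2 = 11100010 matches 1110xxxx → 3-byte sequence.
Byte 1: 0xE2 = 11100010, payload 0010 (4 bits).
Byte 2: 0x97 = 10010111 (10xxxxxx ✓), payload 010111.
Byte 3: 0x86 = 10000110 (10xxxxxx ✓), payload 000110.
Concatenate: 0010010111000110 = 0x25C6 (16 bits → U+25C6).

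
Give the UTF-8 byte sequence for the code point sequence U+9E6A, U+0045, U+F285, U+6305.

U+9E6A: 3-byte form → E9 B9 AA.
U+0045: 1-byte form → 45.
U+F285: 3-byte form → EF 8A 85.
U+6305: 3-byte form → E6 8C 85.
Concatenated (10 bytes): E9 B9 AA 45 EF 8A 85 E6 8C 85.

E9 B9 AA 45 EF 8A 85 E6 8C 85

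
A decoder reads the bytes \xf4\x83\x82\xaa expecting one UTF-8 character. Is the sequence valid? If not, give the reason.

Leading byte 0xF4 = 11110100 → 4-byte form.
Continuation bytes 0x83=10000011, 0x82=10000010, 0xAA=10101010 all match 10xxxxxx.
Decoded value 0x1030AA is ≥ 0x10000 (shortest form) and not a surrogate.

valid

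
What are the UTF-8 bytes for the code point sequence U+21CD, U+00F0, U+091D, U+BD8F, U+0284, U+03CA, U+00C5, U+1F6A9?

E2 87 8D C3 B0 E0 A4 9D EB B6 8F CA 84 CF 8A C3 85 F0 9F 9A A9

U+21CD: 3-byte form → E2 87 8D.
U+00F0: 2-byte form → C3 B0.
U+091D: 3-byte form → E0 A4 9D.
U+BD8F: 3-byte form → EB B6 8F.
U+0284: 2-byte form → CA 84.
U+03CA: 2-byte form → CF 8A.
U+00C5: 2-byte form → C3 85.
U+1F6A9: 4-byte form → F0 9F 9A A9.
Concatenated (21 bytes): E2 87 8D C3 B0 E0 A4 9D EB B6 8F CA 84 CF 8A C3 85 F0 9F 9A A9.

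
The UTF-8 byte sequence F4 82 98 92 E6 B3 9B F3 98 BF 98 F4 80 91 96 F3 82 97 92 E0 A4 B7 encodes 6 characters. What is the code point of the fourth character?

U+100456

Offset 0: leading byte 0xF4 = 11110100 → 4-byte char #1 = F4 82 98 92.
Offset 4: leading byte 0xE6 = 11100110 → 3-byte char #2 = E6 B3 9B.
Offset 7: leading byte 0xF3 = 11110011 → 4-byte char #3 = F3 98 BF 98.
Offset 11: leading byte 0xF4 = 11110100 → 4-byte char #4 = F4 80 91 96.
Leading byte 0xF4 = 11110100 matches 11110xxx → 4-byte sequence.
Byte 1: 0xF4 = 11110100, payload 100 (3 bits).
Byte 2: 0x80 = 10000000 (10xxxxxx ✓), payload 000000.
Byte 3: 0x91 = 10010001 (10xxxxxx ✓), payload 010001.
Byte 4: 0x96 = 10010110 (10xxxxxx ✓), payload 010110.
Concatenate: 100000000010001010110 = 0x100456 (21 bits → U+100456).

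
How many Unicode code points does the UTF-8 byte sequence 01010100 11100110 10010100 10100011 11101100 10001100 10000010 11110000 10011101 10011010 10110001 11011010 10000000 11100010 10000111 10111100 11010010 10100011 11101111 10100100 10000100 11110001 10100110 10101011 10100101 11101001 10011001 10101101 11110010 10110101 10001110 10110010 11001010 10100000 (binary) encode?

Byte at offset 0: 0x54 = 01010100 → 1-byte char (#1). Advance 1.
Byte at offset 1: 0xE6 = 11100110 → 3-byte char (#2). Advance 3.
Byte at offset 4: 0xEC = 11101100 → 3-byte char (#3). Advance 3.
Byte at offset 7: 0xF0 = 11110000 → 4-byte char (#4). Advance 4.
Byte at offset 11: 0xDA = 11011010 → 2-byte char (#5). Advance 2.
Byte at offset 13: 0xE2 = 11100010 → 3-byte char (#6). Advance 3.
Byte at offset 16: 0xD2 = 11010010 → 2-byte char (#7). Advance 2.
Byte at offset 18: 0xEF = 11101111 → 3-byte char (#8). Advance 3.
Byte at offset 21: 0xF1 = 11110001 → 4-byte char (#9). Advance 4.
Byte at offset 25: 0xE9 = 11101001 → 3-byte char (#10). Advance 3.
Byte at offset 28: 0xF2 = 11110010 → 4-byte char (#11). Advance 4.
Byte at offset 32: 0xCA = 11001010 → 2-byte char (#12). Advance 2.
Reached end at offset 34 after 12 code points.

12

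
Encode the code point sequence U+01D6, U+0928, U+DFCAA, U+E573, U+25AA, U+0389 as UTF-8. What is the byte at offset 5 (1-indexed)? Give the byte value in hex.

0xA8

1-indexed offset 5 is 0-indexed offset 4.
U+01D6 → 2-byte form C7 96 at offsets 0–1.
U+0928 → 3-byte form E0 A4 A8 at offsets 2–4.
Offset 4 falls in char 2's range; it's byte 3 of E0 A4 A8 = 0xA8.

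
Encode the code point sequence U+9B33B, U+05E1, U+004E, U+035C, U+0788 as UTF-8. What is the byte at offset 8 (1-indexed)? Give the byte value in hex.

1-indexed offset 8 is 0-indexed offset 7.
U+9B33B → 4-byte form F2 9B 8C BB at offsets 0–3.
U+05E1 → 2-byte form D7 A1 at offsets 4–5.
U+004E → 1-byte form 4E at offsets 6–6.
U+035C → 2-byte form CD 9C at offsets 7–8.
Offset 7 falls in char 4's range; it's byte 1 of CD 9C = 0xCD.

0xCD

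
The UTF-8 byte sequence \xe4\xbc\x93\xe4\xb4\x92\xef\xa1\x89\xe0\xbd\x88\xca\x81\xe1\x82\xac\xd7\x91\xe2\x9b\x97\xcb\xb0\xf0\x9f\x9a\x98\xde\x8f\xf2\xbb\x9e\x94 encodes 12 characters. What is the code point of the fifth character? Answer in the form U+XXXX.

Offset 0: leading byte 0xE4 = 11100100 → 3-byte char #1 = E4 BC 93.
Offset 3: leading byte 0xE4 = 11100100 → 3-byte char #2 = E4 B4 92.
Offset 6: leading byte 0xEF = 11101111 → 3-byte char #3 = EF A1 89.
Offset 9: leading byte 0xE0 = 11100000 → 3-byte char #4 = E0 BD 88.
Offset 12: leading byte 0xCA = 11001010 → 2-byte char #5 = CA 81.
Leading byte 0xCA = 11001010 matches 110xxxxx → 2-byte sequence.
Byte 1: 0xCA = 11001010, payload 01010 (5 bits).
Byte 2: 0x81 = 10000001 (10xxxxxx ✓), payload 000001.
Concatenate: 01010000001 = 0x281 (11 bits → U+0281).

U+0281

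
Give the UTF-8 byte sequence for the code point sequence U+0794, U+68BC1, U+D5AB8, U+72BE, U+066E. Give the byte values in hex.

U+0794: 2-byte form → DE 94.
U+68BC1: 4-byte form → F1 A8 AF 81.
U+D5AB8: 4-byte form → F3 95 AA B8.
U+72BE: 3-byte form → E7 8A BE.
U+066E: 2-byte form → D9 AE.
Concatenated (15 bytes): DE 94 F1 A8 AF 81 F3 95 AA B8 E7 8A BE D9 AE.

DE 94 F1 A8 AF 81 F3 95 AA B8 E7 8A BE D9 AE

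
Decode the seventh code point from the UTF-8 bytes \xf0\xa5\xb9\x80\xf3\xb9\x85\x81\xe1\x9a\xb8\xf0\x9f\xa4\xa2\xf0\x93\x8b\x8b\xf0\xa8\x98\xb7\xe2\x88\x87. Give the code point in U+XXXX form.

U+2207

Offset 0: leading byte 0xF0 = 11110000 → 4-byte char #1 = F0 A5 B9 80.
Offset 4: leading byte 0xF3 = 11110011 → 4-byte char #2 = F3 B9 85 81.
Offset 8: leading byte 0xE1 = 11100001 → 3-byte char #3 = E1 9A B8.
Offset 11: leading byte 0xF0 = 11110000 → 4-byte char #4 = F0 9F A4 A2.
Offset 15: leading byte 0xF0 = 11110000 → 4-byte char #5 = F0 93 8B 8B.
Offset 19: leading byte 0xF0 = 11110000 → 4-byte char #6 = F0 A8 98 B7.
Offset 23: leading byte 0xE2 = 11100010 → 3-byte char #7 = E2 88 87.
Leading byte 0xE2 = 11100010 matches 1110xxxx → 3-byte sequence.
Byte 1: 0xE2 = 11100010, payload 0010 (4 bits).
Byte 2: 0x88 = 10001000 (10xxxxxx ✓), payload 001000.
Byte 3: 0x87 = 10000111 (10xxxxxx ✓), payload 000111.
Concatenate: 0010001000000111 = 0x2207 (16 bits → U+2207).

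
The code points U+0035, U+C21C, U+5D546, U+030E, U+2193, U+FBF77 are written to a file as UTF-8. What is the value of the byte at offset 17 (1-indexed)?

0xB7

1-indexed offset 17 is 0-indexed offset 16.
U+0035 → 1-byte form 35 at offsets 0–0.
U+C21C → 3-byte form EC 88 9C at offsets 1–3.
U+5D546 → 4-byte form F1 9D 95 86 at offsets 4–7.
U+030E → 2-byte form CC 8E at offsets 8–9.
U+2193 → 3-byte form E2 86 93 at offsets 10–12.
U+FBF77 → 4-byte form F3 BB BD B7 at offsets 13–16.
Offset 16 falls in char 6's range; it's byte 4 of F3 BB BD B7 = 0xB7.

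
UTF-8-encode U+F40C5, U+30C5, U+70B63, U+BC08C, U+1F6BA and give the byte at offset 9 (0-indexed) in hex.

U+F40C5 → 4-byte form F3 B4 83 85 at offsets 0–3.
U+30C5 → 3-byte form E3 83 85 at offsets 4–6.
U+70B63 → 4-byte form F1 B0 AD A3 at offsets 7–10.
Offset 9 falls in char 3's range; it's byte 3 of F1 B0 AD A3 = 0xAD.

0xAD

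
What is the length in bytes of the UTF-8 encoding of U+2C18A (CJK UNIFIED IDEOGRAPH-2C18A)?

4

U+2C18A = 0x2C18A. UTF-8 uses 1 byte below 0x80, 2 below 0x800, 3 below 0x10000, 4 up to 0x10FFFF. 0x2C18A is in U+10000–U+10FFFF → 4 bytes.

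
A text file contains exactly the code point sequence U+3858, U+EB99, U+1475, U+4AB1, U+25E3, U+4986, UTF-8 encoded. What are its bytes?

U+3858: 3-byte form → E3 A1 98.
U+EB99: 3-byte form → EE AE 99.
U+1475: 3-byte form → E1 91 B5.
U+4AB1: 3-byte form → E4 AA B1.
U+25E3: 3-byte form → E2 97 A3.
U+4986: 3-byte form → E4 A6 86.
Concatenated (18 bytes): E3 A1 98 EE AE 99 E1 91 B5 E4 AA B1 E2 97 A3 E4 A6 86.

E3 A1 98 EE AE 99 E1 91 B5 E4 AA B1 E2 97 A3 E4 A6 86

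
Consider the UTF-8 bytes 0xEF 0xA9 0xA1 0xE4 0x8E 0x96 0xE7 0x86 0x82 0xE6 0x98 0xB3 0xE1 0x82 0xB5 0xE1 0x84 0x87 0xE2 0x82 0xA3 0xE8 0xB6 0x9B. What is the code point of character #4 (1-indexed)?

U+6633

Offset 0: leading byte 0xEF = 11101111 → 3-byte char #1 = EF A9 A1.
Offset 3: leading byte 0xE4 = 11100100 → 3-byte char #2 = E4 8E 96.
Offset 6: leading byte 0xE7 = 11100111 → 3-byte char #3 = E7 86 82.
Offset 9: leading byte 0xE6 = 11100110 → 3-byte char #4 = E6 98 B3.
Leading byte 0xE6 = 11100110 matches 1110xxxx → 3-byte sequence.
Byte 1: 0xE6 = 11100110, payload 0110 (4 bits).
Byte 2: 0x98 = 10011000 (10xxxxxx ✓), payload 011000.
Byte 3: 0xB3 = 10110011 (10xxxxxx ✓), payload 110011.
Concatenate: 0110011000110011 = 0x6633 (16 bits → U+6633).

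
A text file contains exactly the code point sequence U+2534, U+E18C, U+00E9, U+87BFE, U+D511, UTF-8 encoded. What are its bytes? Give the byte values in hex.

U+2534: 3-byte form → E2 94 B4.
U+E18C: 3-byte form → EE 86 8C.
U+00E9: 2-byte form → C3 A9.
U+87BFE: 4-byte form → F2 87 AF BE.
U+D511: 3-byte form → ED 94 91.
Concatenated (15 bytes): E2 94 B4 EE 86 8C C3 A9 F2 87 AF BE ED 94 91.

E2 94 B4 EE 86 8C C3 A9 F2 87 AF BE ED 94 91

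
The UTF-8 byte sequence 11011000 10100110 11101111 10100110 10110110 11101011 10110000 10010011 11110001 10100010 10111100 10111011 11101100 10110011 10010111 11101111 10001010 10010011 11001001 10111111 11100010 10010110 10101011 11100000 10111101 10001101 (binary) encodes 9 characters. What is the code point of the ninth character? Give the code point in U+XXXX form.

U+0F4D

Offset 0: leading byte 0xD8 = 11011000 → 2-byte char #1 = D8 A6.
Offset 2: leading byte 0xEF = 11101111 → 3-byte char #2 = EF A6 B6.
Offset 5: leading byte 0xEB = 11101011 → 3-byte char #3 = EB B0 93.
Offset 8: leading byte 0xF1 = 11110001 → 4-byte char #4 = F1 A2 BC BB.
Offset 12: leading byte 0xEC = 11101100 → 3-byte char #5 = EC B3 97.
Offset 15: leading byte 0xEF = 11101111 → 3-byte char #6 = EF 8A 93.
Offset 18: leading byte 0xC9 = 11001001 → 2-byte char #7 = C9 BF.
Offset 20: leading byte 0xE2 = 11100010 → 3-byte char #8 = E2 96 AB.
Offset 23: leading byte 0xE0 = 11100000 → 3-byte char #9 = E0 BD 8D.
Leading byte 0xE0 = 11100000 matches 1110xxxx → 3-byte sequence.
Byte 1: 0xE0 = 11100000, payload 0000 (4 bits).
Byte 2: 0xBD = 10111101 (10xxxxxx ✓), payload 111101.
Byte 3: 0x8D = 10001101 (10xxxxxx ✓), payload 001101.
Concatenate: 0000111101001101 = 0xF4D (16 bits → U+0F4D).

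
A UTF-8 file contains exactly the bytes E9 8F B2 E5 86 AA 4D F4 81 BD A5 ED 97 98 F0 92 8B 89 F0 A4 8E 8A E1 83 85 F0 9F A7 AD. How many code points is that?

Byte at offset 0: 0xE9 = 11101001 → 3-byte char (#1). Advance 3.
Byte at offset 3: 0xE5 = 11100101 → 3-byte char (#2). Advance 3.
Byte at offset 6: 0x4D = 01001101 → 1-byte char (#3). Advance 1.
Byte at offset 7: 0xF4 = 11110100 → 4-byte char (#4). Advance 4.
Byte at offset 11: 0xED = 11101101 → 3-byte char (#5). Advance 3.
Byte at offset 14: 0xF0 = 11110000 → 4-byte char (#6). Advance 4.
Byte at offset 18: 0xF0 = 11110000 → 4-byte char (#7). Advance 4.
Byte at offset 22: 0xE1 = 11100001 → 3-byte char (#8). Advance 3.
Byte at offset 25: 0xF0 = 11110000 → 4-byte char (#9). Advance 4.
Reached end at offset 29 after 9 code points.

9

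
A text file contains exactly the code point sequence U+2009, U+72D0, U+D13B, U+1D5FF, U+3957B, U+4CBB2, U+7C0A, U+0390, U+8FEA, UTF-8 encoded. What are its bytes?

E2 80 89 E7 8B 90 ED 84 BB F0 9D 97 BF F0 B9 95 BB F1 8C AE B2 E7 B0 8A CE 90 E8 BF AA

U+2009: 3-byte form → E2 80 89.
U+72D0: 3-byte form → E7 8B 90.
U+D13B: 3-byte form → ED 84 BB.
U+1D5FF: 4-byte form → F0 9D 97 BF.
U+3957B: 4-byte form → F0 B9 95 BB.
U+4CBB2: 4-byte form → F1 8C AE B2.
U+7C0A: 3-byte form → E7 B0 8A.
U+0390: 2-byte form → CE 90.
U+8FEA: 3-byte form → E8 BF AA.
Concatenated (29 bytes): E2 80 89 E7 8B 90 ED 84 BB F0 9D 97 BF F0 B9 95 BB F1 8C AE B2 E7 B0 8A CE 90 E8 BF AA.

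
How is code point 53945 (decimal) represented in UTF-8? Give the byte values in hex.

U+D2B9 = 0xD2B9 = 53945 decimal. In range U+0800–U+FFFF → 3-byte form: 1110xxxx 10xxxxxx 10xxxxxx.
Binary (16 bits): 1101001010111001.
Split 4+6+6: 1101 | 001010 | 111001.
Byte 1: 11101101 = 0xED.
Byte 2: 10001010 = 0x8A.
Byte 3: 10111001 = 0xB9.

ED 8A B9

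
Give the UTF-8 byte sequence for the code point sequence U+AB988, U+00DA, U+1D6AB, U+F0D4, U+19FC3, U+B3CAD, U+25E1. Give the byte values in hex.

F2 AB A6 88 C3 9A F0 9D 9A AB EF 83 94 F0 99 BF 83 F2 B3 B2 AD E2 97 A1

U+AB988: 4-byte form → F2 AB A6 88.
U+00DA: 2-byte form → C3 9A.
U+1D6AB: 4-byte form → F0 9D 9A AB.
U+F0D4: 3-byte form → EF 83 94.
U+19FC3: 4-byte form → F0 99 BF 83.
U+B3CAD: 4-byte form → F2 B3 B2 AD.
U+25E1: 3-byte form → E2 97 A1.
Concatenated (24 bytes): F2 AB A6 88 C3 9A F0 9D 9A AB EF 83 94 F0 99 BF 83 F2 B3 B2 AD E2 97 A1.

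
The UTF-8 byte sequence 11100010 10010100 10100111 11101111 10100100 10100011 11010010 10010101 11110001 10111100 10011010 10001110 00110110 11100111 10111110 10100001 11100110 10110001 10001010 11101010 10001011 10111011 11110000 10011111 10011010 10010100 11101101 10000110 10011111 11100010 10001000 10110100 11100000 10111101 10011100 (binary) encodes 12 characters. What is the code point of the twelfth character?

Offset 0: leading byte 0xE2 = 11100010 → 3-byte char #1 = E2 94 A7.
Offset 3: leading byte 0xEF = 11101111 → 3-byte char #2 = EF A4 A3.
Offset 6: leading byte 0xD2 = 11010010 → 2-byte char #3 = D2 95.
Offset 8: leading byte 0xF1 = 11110001 → 4-byte char #4 = F1 BC 9A 8E.
Offset 12: leading byte 0x36 = 00110110 → 1-byte char #5 = 36.
Offset 13: leading byte 0xE7 = 11100111 → 3-byte char #6 = E7 BE A1.
Offset 16: leading byte 0xE6 = 11100110 → 3-byte char #7 = E6 B1 8A.
Offset 19: leading byte 0xEA = 11101010 → 3-byte char #8 = EA 8B BB.
Offset 22: leading byte 0xF0 = 11110000 → 4-byte char #9 = F0 9F 9A 94.
Offset 26: leading byte 0xED = 11101101 → 3-byte char #10 = ED 86 9F.
Offset 29: leading byte 0xE2 = 11100010 → 3-byte char #11 = E2 88 B4.
Offset 32: leading byte 0xE0 = 11100000 → 3-byte char #12 = E0 BD 9C.
Leading byte 0xE0 = 11100000 matches 1110xxxx → 3-byte sequence.
Byte 1: 0xE0 = 11100000, payload 0000 (4 bits).
Byte 2: 0xBD = 10111101 (10xxxxxx ✓), payload 111101.
Byte 3: 0x9C = 10011100 (10xxxxxx ✓), payload 011100.
Concatenate: 0000111101011100 = 0xF5C (16 bits → U+0F5C).

U+0F5C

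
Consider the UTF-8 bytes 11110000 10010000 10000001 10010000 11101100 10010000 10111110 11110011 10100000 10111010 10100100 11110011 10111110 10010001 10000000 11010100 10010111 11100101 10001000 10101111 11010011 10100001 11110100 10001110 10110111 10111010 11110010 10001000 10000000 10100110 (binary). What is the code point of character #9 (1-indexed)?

U+88026

Offset 0: leading byte 0xF0 = 11110000 → 4-byte char #1 = F0 90 81 90.
Offset 4: leading byte 0xEC = 11101100 → 3-byte char #2 = EC 90 BE.
Offset 7: leading byte 0xF3 = 11110011 → 4-byte char #3 = F3 A0 BA A4.
Offset 11: leading byte 0xF3 = 11110011 → 4-byte char #4 = F3 BE 91 80.
Offset 15: leading byte 0xD4 = 11010100 → 2-byte char #5 = D4 97.
Offset 17: leading byte 0xE5 = 11100101 → 3-byte char #6 = E5 88 AF.
Offset 20: leading byte 0xD3 = 11010011 → 2-byte char #7 = D3 A1.
Offset 22: leading byte 0xF4 = 11110100 → 4-byte char #8 = F4 8E B7 BA.
Offset 26: leading byte 0xF2 = 11110010 → 4-byte char #9 = F2 88 80 A6.
Leading byte 0xF2 = 11110010 matches 11110xxx → 4-byte sequence.
Byte 1: 0xF2 = 11110010, payload 010 (3 bits).
Byte 2: 0x88 = 10001000 (10xxxxxx ✓), payload 001000.
Byte 3: 0x80 = 10000000 (10xxxxxx ✓), payload 000000.
Byte 4: 0xA6 = 10100110 (10xxxxxx ✓), payload 100110.
Concatenate: 010001000000000100110 = 0x88026 (21 bits → U+88026).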